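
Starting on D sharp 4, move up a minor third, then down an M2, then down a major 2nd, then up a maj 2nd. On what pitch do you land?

E 4

Up a minor third from D#4: F#4 (3 semitones up).
A major second down from F#4 is E4.
A major second down from E4 is D4.
A major second up from D4 is E4.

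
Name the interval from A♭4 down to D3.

diminished twelfth

Descending from Ab4 to D3 is the same interval as ascending D3 to Ab4.
D to A spans five letter names (D-E-F-G-A), plus an octave, so the interval is some kind of twelfth.
D3 to Ab4 spans 18 semitones — one semitone narrower than the perfect twelfth (19) — giving a diminished twelfth.
(Equivalently, a compound diminished fifth: a diminished fifth plus an octave.)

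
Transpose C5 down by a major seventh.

Db4

Counting seven letter names down from C lands on D.
Moving 11 semitones down from C5 (the size of a major seventh) reaches Db4.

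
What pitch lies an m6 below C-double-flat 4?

Six letter names down from C: E.
Moving 8 semitones down from Cbb4 (the size of a minor sixth) reaches Ebb3.

E-double-flat 3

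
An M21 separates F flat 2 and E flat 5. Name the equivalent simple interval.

M7

Subtracting seven from the interval number removes an octave: 21 − 14 = 7.
So a major twenty-first is 2 octaves plus a major seventh. The quality is unchanged.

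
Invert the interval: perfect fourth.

Inverted interval numbers add to nine, so a fourth pairs with a fifth (4 + 5 = 9).
And perfect stays perfect under inversion, so we get a perfect fifth.

perfect fifth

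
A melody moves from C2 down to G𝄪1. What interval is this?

dd4

Descending from C2 to G##1 is the same interval as ascending G##1 to C2.
G to C spans four letter names (G-A-B-C) — that makes it a fourth of some quality.
A perfect fourth would be 5 semitones; G##1 to C2 is 3, two semitones narrower, so the interval is doubly diminished.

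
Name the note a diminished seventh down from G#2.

The seventh takes the letter from G down to A.
A diminished seventh spans 9 semitones, so from G#2 the target pitch is A##1.

A##1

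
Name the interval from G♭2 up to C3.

G to C spans four letter names (G-A-B-C), so the interval is some kind of fourth.
The perfect fourth is 5 semitones; here we have 6, one semitone wider: augmented.

augmented 4th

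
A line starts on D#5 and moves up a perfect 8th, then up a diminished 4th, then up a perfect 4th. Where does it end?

D#5 up a perfect octave → D#6 (12 semitones).
Up a diminished fourth from D#6: G6 (4 semitones up).
A perfect fourth up from G6 is C7.

C7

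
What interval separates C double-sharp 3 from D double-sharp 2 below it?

minor seventh

Descending from C##3 to D##2 is the same interval as ascending D##2 to C##3.
D to C spans seven letter names (D-E-F-G-A-B-C) — that makes it a seventh of some quality.
A major seventh would be 11 semitones, but D##2 to C##3 is 10 — one semitone narrower, making it a minor seventh.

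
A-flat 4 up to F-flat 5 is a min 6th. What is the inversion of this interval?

Inverted interval numbers add to nine, so a sixth pairs with a third (6 + 3 = 9).
And minor becomes major under inversion, so we get a major third.

major third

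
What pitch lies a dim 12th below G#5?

C##4

Counting five letter names plus an octave down from G lands on C.
A diminished twelfth spans 18 semitones, so from G#5 the target pitch is C##4.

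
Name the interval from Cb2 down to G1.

Descending from Cb2 to G1 is the same interval as ascending G1 to Cb2.
G to C spans four letter names (G-A-B-C) — that makes it a fourth of some quality.
G1 to Cb2 spans 4 semitones — one semitone narrower than the perfect fourth (5) — giving a diminished fourth.

diminished fourth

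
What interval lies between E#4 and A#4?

perfect fourth

E to A spans four letter names (E-F-G-A): a fourth.
Counting semitones, E#4→A#4 is 5, which is the perfect fourth.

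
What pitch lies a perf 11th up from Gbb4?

Cbb6

The eleventh's letter: G up four letter names plus an octave → C.
A perfect eleventh is 17 semitones; 17 semitones up from Gbb4 gives Cbb6.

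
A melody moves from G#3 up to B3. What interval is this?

G to B spans three letter names (G-A-B): a third.
At 3 semitones, G#3→B3 falls one short of a major third: minor.

minor 3rd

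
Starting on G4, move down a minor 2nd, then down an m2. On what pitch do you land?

Down a minor second from G4: F#4 (1 semitone down).
F#4 down a minor second → E#4 (1 semitone).

E#4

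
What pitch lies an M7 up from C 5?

B 5

Seven letter names up from C: B.
A major seventh is 11 semitones; 11 semitones up from C5 gives B5.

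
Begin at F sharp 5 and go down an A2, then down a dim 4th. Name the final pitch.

B 4

Down an augmented second from F#5: Eb5 (3 semitones down).
Down a diminished fourth from Eb5: B4 (4 semitones down).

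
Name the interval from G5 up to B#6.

A10

G to B spans three letter names (G-A-B), plus an octave — that makes it a tenth of some quality.
A major tenth would be 16 semitones; G5 to B#6 is 17, one semitone wider, so the interval is augmented.
(Equivalently, a compound augmented third: an augmented third plus an octave.)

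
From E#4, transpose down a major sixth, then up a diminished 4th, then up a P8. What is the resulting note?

Down a major sixth from E#4: G#3 (9 semitones down).
A diminished fourth up from G#3 is C4.
A perfect octave up from C4 is C5.

C5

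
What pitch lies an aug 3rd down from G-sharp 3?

Counting three letter names down from G lands on E.
Moving 5 semitones down from G#3 (the size of an augmented third) reaches Eb3.

E-flat 3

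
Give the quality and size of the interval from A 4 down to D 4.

perfect fifth

Descending from A4 to D4 is the same interval as ascending D4 to A4.
D to A spans five letter names (D-E-F-G-A): a fifth.
The perfect fifth spans 7 semitones, and D4 to A4 is exactly 7 semitones — so this is a perfect fifth.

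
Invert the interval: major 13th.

First reduce the compound major thirteenth to its simple form, a major sixth.
Interval numbers invert to sum to nine: 6 + 3 = 9, so a sixth inverts to a third.
Quality inverts too: major becomes minor. That makes the inversion a minor third.

minor 3rd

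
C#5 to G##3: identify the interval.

Descending from C#5 to G##3 is the same interval as ascending G##3 to C#5.
G to C spans four letter names (G-A-B-C), plus an octave: an eleventh.
G##3 to C#5 spans 16 semitones — one semitone narrower than the perfect eleventh (17) — giving a diminished eleventh.
(Equivalently, a compound diminished fourth: a diminished fourth plus an octave.)

diminished eleventh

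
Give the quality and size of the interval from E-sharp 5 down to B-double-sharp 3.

Descending from E#5 to B##3 is the same interval as ascending B##3 to E#5.
B to E spans four letter names (B-C-D-E), plus an octave — that makes it an eleventh of some quality.
A perfect eleventh would be 17 semitones; B##3 to E#5 is 16, one semitone narrower, so the interval is diminished.
(Equivalently, a compound diminished fourth: a diminished fourth plus an octave.)

diminished 11th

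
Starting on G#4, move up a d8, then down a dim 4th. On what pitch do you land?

Up a diminished octave from G#4: G5 (11 semitones up).
Down a diminished fourth from G5: D#5 (4 semitones down).

D#5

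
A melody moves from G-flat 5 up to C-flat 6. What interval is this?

perfect fourth

G to C spans four letter names (G-A-B-C), so the interval is some kind of fourth.
Counting semitones, Gb5→Cb6 is 5, which is the perfect fourth.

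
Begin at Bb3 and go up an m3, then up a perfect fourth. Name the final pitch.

Up a minor third from Bb3: Db4 (3 semitones up).
A perfect fourth up from Db4 is Gb4.

Gb4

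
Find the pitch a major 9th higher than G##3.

Two letters up from G (plus an octave) reaches A.
A major ninth is 14 semitones; 14 semitones up from G##3 gives A##4.

A##4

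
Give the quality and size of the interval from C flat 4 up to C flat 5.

C to C is the same letter name, plus an octave, so the interval is some kind of octave.
The perfect octave spans 12 semitones, and Cb4 to Cb5 is exactly 12 semitones — so this is a perfect octave.

perfect octave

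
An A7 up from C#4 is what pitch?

B##4

Seven letter names up from C: B.
Moving 12 semitones up from C#4 (the size of an augmented seventh) reaches B##4.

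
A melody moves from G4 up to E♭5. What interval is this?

m6

G to E spans six letter names (G-A-B-C-D-E), so the interval is some kind of sixth.
G4 to Eb5 is 8 semitones, a half step short of the major sixth (9), so this is minor.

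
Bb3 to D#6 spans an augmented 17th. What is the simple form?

Each octave removed subtracts seven from the number: 17 − 14 = 3.
That makes an augmented seventeenth a compound augmented third — 2 octaves plus an augmented third.

A3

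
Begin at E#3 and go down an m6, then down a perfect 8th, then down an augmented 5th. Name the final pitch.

C#1

A minor sixth down from E#3 is G##2.
A perfect octave down from G##2 is G##1.
Down an augmented fifth from G##1: C#1 (8 semitones down).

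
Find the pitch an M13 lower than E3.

Six letters down from E (plus an octave) reaches G.
A major thirteenth spans 21 semitones, so from E3 the target pitch is G1.

G1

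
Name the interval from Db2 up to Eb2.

D to E spans two letter names (D-E): a second.
Db2 to Eb2 is 2 semitones, matching the major second exactly, so the quality is major.

major second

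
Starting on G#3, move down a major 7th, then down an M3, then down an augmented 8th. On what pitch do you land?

Fb1

A major seventh down from G#3 is A2.
A2 down a major third → F2 (4 semitones).
An augmented octave down from F2 is Fb1.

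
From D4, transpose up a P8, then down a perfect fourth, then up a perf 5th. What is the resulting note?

E5

A perfect octave up from D4 is D5.
D5 down a perfect fourth → A4 (5 semitones).
A perfect fifth up from A4 is E5.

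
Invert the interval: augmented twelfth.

d4

First reduce the compound augmented twelfth to its simple form, an augmented fifth.
Inverted interval numbers add to nine, so a fifth pairs with a fourth (5 + 4 = 9).
The quality also flips — augmented becomes diminished — giving a diminished fourth.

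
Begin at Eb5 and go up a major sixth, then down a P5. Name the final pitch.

F5

Eb5 up a major sixth → C6 (9 semitones).
Down a perfect fifth from C6: F5 (7 semitones down).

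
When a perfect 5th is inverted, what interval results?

perfect fourth

The rule of nine gives the new number: 9 − 5 = 4, so a fifth becomes a fourth.
And perfect stays perfect under inversion, so we get a perfect fourth.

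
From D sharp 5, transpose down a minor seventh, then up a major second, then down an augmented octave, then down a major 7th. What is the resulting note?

A minor seventh down from D#5 is E#4.
E#4 up a major second → F##4 (2 semitones).
An augmented octave down from F##4 is F#3.
F#3 down a major seventh → G2 (11 semitones).

G 2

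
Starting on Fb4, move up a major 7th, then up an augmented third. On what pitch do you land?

Up a major seventh from Fb4: Eb5 (11 semitones up).
An augmented third up from Eb5 is G#5.

G#5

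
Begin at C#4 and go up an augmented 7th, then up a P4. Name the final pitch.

E##5

C#4 up an augmented seventh → B##4 (12 semitones).
B##4 up a perfect fourth → E##5 (5 semitones).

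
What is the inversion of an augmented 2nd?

diminished seventh

The rule of nine gives the new number: 9 − 2 = 7, so a second becomes a seventh.
The quality also flips — augmented becomes diminished — giving a diminished seventh.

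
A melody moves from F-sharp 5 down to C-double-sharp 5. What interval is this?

diminished 4th

Descending from F#5 to C##5 is the same interval as ascending C##5 to F#5.
C to F spans four letter names (C-D-E-F): a fourth.
The perfect fourth is 5 semitones; here we have 4, one semitone narrower: diminished.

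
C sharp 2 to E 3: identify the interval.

m10

C to E spans three letter names (C-D-E), plus an octave — that makes it a tenth of some quality.
C#2 to E3 is 15 semitones, a half step short of the major tenth (16), so this is minor.
(Equivalently, a compound minor third: a minor third plus an octave.)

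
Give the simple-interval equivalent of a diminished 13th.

Subtracting seven from the interval number removes an octave: 13 − 7 = 6.
So a diminished thirteenth is an octave plus a diminished sixth. The quality is unchanged.

diminished 6th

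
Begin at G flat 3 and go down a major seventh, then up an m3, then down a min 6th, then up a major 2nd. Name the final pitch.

F flat 2

Down a major seventh from Gb3: Abb2 (11 semitones down).
Abb2 up a minor third → Cbb3 (3 semitones).
Down a minor sixth from Cbb3: Ebb2 (8 semitones down).
Ebb2 up a major second → Fb2 (2 semitones).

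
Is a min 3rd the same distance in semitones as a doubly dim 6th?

No

A minor third spans 3 semitones; a doubly diminished sixth spans 6 semitones. They differ by 3.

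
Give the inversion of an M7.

minor 2nd

The rule of nine gives the new number: 9 − 7 = 2, so a seventh becomes a second.
And major becomes minor under inversion, so we get a minor second.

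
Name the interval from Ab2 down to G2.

Descending from Ab2 to G2 is the same interval as ascending G2 to Ab2.
G to A spans two letter names (G-A) — that makes it a second of some quality.
G2 to Ab2 is 1 semitone, a half step short of the major second (2), so this is minor.

m2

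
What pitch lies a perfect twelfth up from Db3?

Ab4

Five letters up from D (plus an octave) reaches A.
A perfect twelfth spans 19 semitones, so from Db3 the target pitch is Ab4.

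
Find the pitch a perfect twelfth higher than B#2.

The twelfth's letter: B up five letter names plus an octave → F.
Moving 19 semitones up from B#2 (the size of a perfect twelfth) reaches F##4.

F##4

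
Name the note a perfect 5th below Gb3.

Cb3

The fifth takes the letter from G down to C.
Moving 7 semitones down from Gb3 (the size of a perfect fifth) reaches Cb3.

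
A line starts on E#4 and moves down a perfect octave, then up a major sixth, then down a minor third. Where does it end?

E#4 down a perfect octave → E#3 (12 semitones).
Up a major sixth from E#3: C##4 (9 semitones up).
C##4 down a minor third → A##3 (3 semitones).

A##3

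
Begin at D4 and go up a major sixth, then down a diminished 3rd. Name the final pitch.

G##4

Up a major sixth from D4: B4 (9 semitones up).
A diminished third down from B4 is G##4.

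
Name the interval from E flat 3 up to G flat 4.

E to G spans three letter names (E-F-G), plus an octave — that makes it a tenth of some quality.
Eb3 to Gb4 is 15 semitones, a half step short of the major tenth (16), so this is minor.
(Equivalently, a compound minor third: a minor third plus an octave.)

m10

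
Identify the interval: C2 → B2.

major 7th

C to B spans seven letter names (C-D-E-F-G-A-B): a seventh.
The major seventh spans 11 semitones, and C2 to B2 is exactly 11 semitones — so this is a major seventh.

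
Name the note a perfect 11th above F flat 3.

Counting four letter names plus an octave up from F lands on B.
A perfect eleventh spans 17 semitones, so from Fb3 the target pitch is Bbb4.

B double-flat 4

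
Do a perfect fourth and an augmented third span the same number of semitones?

Both span 5 semitones: a perfect fourth and an augmented third are the same chromatic distance.

Yes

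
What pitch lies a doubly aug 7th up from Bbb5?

A#6

The seventh takes the letter from B up to A.
A doubly augmented seventh is 13 semitones; 13 semitones up from Bbb5 gives A#6.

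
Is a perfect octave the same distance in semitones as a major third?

12 semitones (perfect octave) vs 4 semitones (major third): not equal.

No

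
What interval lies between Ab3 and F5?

M13

A to F spans six letter names (A-B-C-D-E-F), plus an octave: a thirteenth.
Counting semitones, Ab3→F5 is 21, which is the major thirteenth.
(Equivalently, a compound major sixth: a major sixth plus an octave.)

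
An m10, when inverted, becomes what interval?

major sixth

First reduce the compound minor tenth to its simple form, a minor third.
The rule of nine gives the new number: 9 − 3 = 6, so a third becomes a sixth.
The quality also flips — minor becomes major — giving a major sixth.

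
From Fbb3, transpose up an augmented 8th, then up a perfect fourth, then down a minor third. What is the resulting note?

Gb4

Fbb3 up an augmented octave → Fb4 (13 semitones).
Up a perfect fourth from Fb4: Bbb4 (5 semitones up).
A minor third down from Bbb4 is Gb4.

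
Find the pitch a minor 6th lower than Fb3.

Ab2

Six letter names down from F: A.
Moving 8 semitones down from Fb3 (the size of a minor sixth) reaches Ab2.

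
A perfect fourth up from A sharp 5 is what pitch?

The fourth takes the letter from A up to D.
Moving 5 semitones up from A#5 (the size of a perfect fourth) reaches D#6.

D sharp 6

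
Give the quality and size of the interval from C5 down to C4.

perfect octave

Descending from C5 to C4 is the same interval as ascending C4 to C5.
C to C is the same letter name, plus an octave, so the interval is some kind of octave.
Counting semitones, C4→C5 is 12, which is the perfect octave.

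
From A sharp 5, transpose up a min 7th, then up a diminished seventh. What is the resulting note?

F 7

Up a minor seventh from A#5: G#6 (10 semitones up).
G#6 up a diminished seventh → F7 (9 semitones).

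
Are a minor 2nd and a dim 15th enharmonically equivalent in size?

No

1 semitone (minor second) vs 23 semitones (diminished fifteenth): not equal.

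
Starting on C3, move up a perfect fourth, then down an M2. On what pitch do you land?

A perfect fourth up from C3 is F3.
F3 down a major second → Eb3 (2 semitones).

Eb3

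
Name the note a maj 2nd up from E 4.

F-sharp 4

The second takes the letter from E up to F.
Moving 2 semitones up from E4 (the size of a major second) reaches F#4.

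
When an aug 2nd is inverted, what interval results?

diminished 7th

Inverted interval numbers add to nine, so a second pairs with a seventh (2 + 7 = 9).
And augmented becomes diminished under inversion, so we get a diminished seventh.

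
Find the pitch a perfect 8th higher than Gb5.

An octave keeps the letter name G, an octave up from G.
Moving 12 semitones up from Gb5 (the size of a perfect octave) reaches Gb6.

Gb6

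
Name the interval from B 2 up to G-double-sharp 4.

B to G spans six letter names (B-C-D-E-F-G), plus an octave: a thirteenth.
A major thirteenth would be 21 semitones; B2 to G##4 is 22, one semitone wider, so the interval is augmented.
(Equivalently, a compound augmented sixth: an augmented sixth plus an octave.)

augmented thirteenth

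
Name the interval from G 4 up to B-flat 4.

G to B spans three letter names (G-A-B) — that makes it a third of some quality.
G4 to Bb4 is 3 semitones, a half step short of the major third (4), so this is minor.

minor third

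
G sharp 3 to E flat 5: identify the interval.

diminished 13th

G to E spans six letter names (G-A-B-C-D-E), plus an octave — that makes it a thirteenth of some quality.
The major thirteenth is 21 semitones; here we have 19, two semitones narrower: diminished.
(Equivalently, a compound diminished sixth: a diminished sixth plus an octave.)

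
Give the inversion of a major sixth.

m3

Interval numbers invert to sum to nine: 6 + 3 = 9, so a sixth inverts to a third.
The quality also flips — major becomes minor — giving a minor third.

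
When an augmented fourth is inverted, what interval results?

diminished 5th

Inverted interval numbers add to nine, so a fourth pairs with a fifth (4 + 5 = 9).
And augmented becomes diminished under inversion, so we get a diminished fifth.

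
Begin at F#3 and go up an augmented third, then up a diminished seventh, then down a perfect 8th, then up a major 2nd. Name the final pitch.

Up an augmented third from F#3: A##3 (5 semitones up).
Up a diminished seventh from A##3: G#4 (9 semitones up).
Down a perfect octave from G#4: G#3 (12 semitones down).
G#3 up a major second → A#3 (2 semitones).

A#3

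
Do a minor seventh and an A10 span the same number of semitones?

No

A minor seventh is 10 semitones but an augmented tenth is 17 semitones — different sizes.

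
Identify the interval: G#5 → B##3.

Descending from G#5 to B##3 is the same interval as ascending B##3 to G#5.
B to G spans six letter names (B-C-D-E-F-G), plus an octave, so the interval is some kind of thirteenth.
A major thirteenth would be 21 semitones; B##3 to G#5 is 19, two semitones narrower, so the interval is diminished.
(Equivalently, a compound diminished sixth: a diminished sixth plus an octave.)

diminished thirteenth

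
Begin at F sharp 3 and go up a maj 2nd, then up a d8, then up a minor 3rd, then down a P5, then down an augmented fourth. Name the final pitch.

B double-flat 3

A major second up from F#3 is G#3.
Up a diminished octave from G#3: G4 (11 semitones up).
Up a minor third from G4: Bb4 (3 semitones up).
Down a perfect fifth from Bb4: Eb4 (7 semitones down).
Down an augmented fourth from Eb4: Bbb3 (6 semitones down).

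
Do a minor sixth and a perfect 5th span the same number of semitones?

A minor sixth spans 8 semitones; a perfect fifth spans 7 semitones. They differ by 1.

No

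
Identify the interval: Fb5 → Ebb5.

M2

Descending from Fb5 to Ebb5 is the same interval as ascending Ebb5 to Fb5.
E to F spans two letter names (E-F), so the interval is some kind of second.
Counting semitones, Ebb5→Fb5 is 2, which is the major second.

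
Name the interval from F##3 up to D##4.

F to D spans six letter names (F-G-A-B-C-D): a sixth.
Counting semitones, F##3→D##4 is 9, which is the major sixth.

major sixth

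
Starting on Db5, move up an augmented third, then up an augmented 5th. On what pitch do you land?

An augmented third up from Db5 is F#5.
Up an augmented fifth from F#5: C##6 (8 semitones up).

C##6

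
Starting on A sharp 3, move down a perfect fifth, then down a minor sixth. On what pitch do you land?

F double-sharp 2

A#3 down a perfect fifth → D#3 (7 semitones).
Down a minor sixth from D#3: F##2 (8 semitones down).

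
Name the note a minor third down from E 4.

Counting three letter names down from E lands on C.
Moving 3 semitones down from E4 (the size of a minor third) reaches C#4.

C sharp 4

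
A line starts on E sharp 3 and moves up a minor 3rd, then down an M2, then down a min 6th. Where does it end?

Up a minor third from E#3: G#3 (3 semitones up).
A major second down from G#3 is F#3.
A minor sixth down from F#3 is A#2.

A sharp 2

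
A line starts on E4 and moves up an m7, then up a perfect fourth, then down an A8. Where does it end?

E4 up a minor seventh → D5 (10 semitones).
A perfect fourth up from D5 is G5.
Down an augmented octave from G5: Gb4 (13 semitones down).

Gb4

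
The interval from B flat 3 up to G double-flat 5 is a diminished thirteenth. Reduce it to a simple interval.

Take out an octave (7 from the number): 13 − 7 = 6.
That makes a diminished thirteenth a compound diminished sixth — an octave plus a diminished sixth.

diminished sixth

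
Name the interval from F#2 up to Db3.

F to D spans six letter names (F-G-A-B-C-D) — that makes it a sixth of some quality.
F#2 to Db3 spans 7 semitones — two semitones narrower than the major sixth (9) — giving a diminished sixth.

diminished sixth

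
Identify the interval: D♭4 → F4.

D to F spans three letter names (D-E-F) — that makes it a third of some quality.
The major third spans 4 semitones, and Db4 to F4 is exactly 4 semitones — so this is a major third.

M3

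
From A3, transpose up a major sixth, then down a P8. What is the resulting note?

F#3

Up a major sixth from A3: F#4 (9 semitones up).
Down a perfect octave from F#4: F#3 (12 semitones down).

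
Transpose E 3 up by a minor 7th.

D 4

Seven letter names up from E: D.
A minor seventh is 10 semitones; 10 semitones up from E3 gives D4.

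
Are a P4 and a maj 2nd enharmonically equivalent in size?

No

A perfect fourth is 5 semitones but a major second is 2 semitones — different sizes.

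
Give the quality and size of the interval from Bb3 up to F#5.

B to F spans five letter names (B-C-D-E-F), plus an octave — that makes it a twelfth of some quality.
The perfect twelfth is 19 semitones; here we have 20, one semitone wider: augmented.
(Equivalently, a compound augmented fifth: an augmented fifth plus an octave.)

augmented twelfth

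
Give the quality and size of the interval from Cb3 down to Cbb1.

Descending from Cb3 to Cbb1 is the same interval as ascending Cbb1 to Cb3.
C to C is the same letter name, plus 2 octaves, so the interval is some kind of fifteenth.
A perfect fifteenth would be 24 semitones; Cbb1 to Cb3 is 25, one semitone wider, so the interval is augmented.
(Equivalently, a compound augmented octave: an augmented octave plus an octave.)

augmented fifteenth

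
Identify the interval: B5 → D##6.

augmented third

B to D spans three letter names (B-C-D): a third.
A major third would be 4 semitones; B5 to D##6 is 5, one semitone wider, so the interval is augmented.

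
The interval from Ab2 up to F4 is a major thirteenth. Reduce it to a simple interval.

Subtracting seven from the interval number removes an octave: 13 − 7 = 6.
Quality carries through unchanged, so the simple form is a major sixth.

major sixth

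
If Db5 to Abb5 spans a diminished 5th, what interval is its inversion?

augmented 4th

Inverted interval numbers add to nine, so a fifth pairs with a fourth (5 + 4 = 9).
Quality inverts too: diminished becomes augmented. That makes the inversion an augmented fourth.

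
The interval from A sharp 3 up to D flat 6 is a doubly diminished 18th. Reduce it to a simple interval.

Each octave removed subtracts seven from the number: 18 − 14 = 4.
So a doubly diminished eighteenth is 2 octaves plus a doubly diminished fourth. The quality is unchanged.

doubly diminished fourth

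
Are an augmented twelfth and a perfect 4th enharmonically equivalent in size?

An augmented twelfth is 20 semitones but a perfect fourth is 5 semitones — different sizes.

No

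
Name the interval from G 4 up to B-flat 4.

minor third

G to B spans three letter names (G-A-B), so the interval is some kind of third.
A major third would be 4 semitones, but G4 to Bb4 is 3 — one semitone narrower, making it a minor third.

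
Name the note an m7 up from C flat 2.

The seventh takes the letter from C up to B.
Moving 10 semitones up from Cb2 (the size of a minor seventh) reaches Bbb2.

B double-flat 2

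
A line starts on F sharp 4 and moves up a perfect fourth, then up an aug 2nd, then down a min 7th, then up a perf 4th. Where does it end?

Up a perfect fourth from F#4: B4 (5 semitones up).
B4 up an augmented second → C##5 (3 semitones).
C##5 down a minor seventh → D##4 (10 semitones).
D##4 up a perfect fourth → G##4 (5 semitones).

G double-sharp 4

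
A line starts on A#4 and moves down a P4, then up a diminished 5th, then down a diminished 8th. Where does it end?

B#3

Down a perfect fourth from A#4: E#4 (5 semitones down).
E#4 up a diminished fifth → B4 (6 semitones).
A diminished octave down from B4 is B#3.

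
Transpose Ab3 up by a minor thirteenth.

Fb5

Counting six letter names plus an octave up from A lands on F.
Moving 20 semitones up from Ab3 (the size of a minor thirteenth) reaches Fb5.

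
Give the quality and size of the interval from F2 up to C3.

perfect fifth

F to C spans five letter names (F-G-A-B-C) — that makes it a fifth of some quality.
F2 to C3 is 7 semitones, matching the perfect fifth exactly, so the quality is perfect.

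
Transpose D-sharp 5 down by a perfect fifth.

Five letter names down from D: G.
Moving 7 semitones down from D#5 (the size of a perfect fifth) reaches G#4.

G-sharp 4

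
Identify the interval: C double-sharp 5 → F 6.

doubly diminished 11th

C to F spans four letter names (C-D-E-F), plus an octave — that makes it an eleventh of some quality.
A perfect eleventh would be 17 semitones; C##5 to F6 is 15, two semitones narrower, so the interval is doubly diminished.
(Equivalently, a compound doubly diminished fourth: a doubly diminished fourth plus an octave.)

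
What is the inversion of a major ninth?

First reduce the compound major ninth to its simple form, a major second.
Inverted interval numbers add to nine, so a second pairs with a seventh (2 + 7 = 9).
Quality inverts too: major becomes minor. That makes the inversion a minor seventh.

minor seventh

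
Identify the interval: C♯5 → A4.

major third

Descending from C#5 to A4 is the same interval as ascending A4 to C#5.
A to C spans three letter names (A-B-C), so the interval is some kind of third.
A4 to C#5 is 4 semitones, matching the major third exactly, so the quality is major.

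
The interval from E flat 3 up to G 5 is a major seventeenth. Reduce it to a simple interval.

Take out 2 octaves (14 from the number): 17 − 14 = 3.
Quality carries through unchanged, so the simple form is a major third.

major third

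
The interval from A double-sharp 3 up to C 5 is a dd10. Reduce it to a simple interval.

Subtracting seven from the interval number removes an octave: 10 − 7 = 3.
So a doubly diminished tenth is an octave plus a doubly diminished third. The quality is unchanged.

doubly diminished 3rd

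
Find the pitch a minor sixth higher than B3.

G4

The sixth takes the letter from B up to G.
A minor sixth spans 8 semitones, so from B3 the target pitch is G4.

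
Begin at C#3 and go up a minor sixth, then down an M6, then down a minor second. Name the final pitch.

B2

Up a minor sixth from C#3: A3 (8 semitones up).
A3 down a major sixth → C3 (9 semitones).
A minor second down from C3 is B2.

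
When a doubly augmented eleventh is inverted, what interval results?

First reduce the compound doubly augmented eleventh to its simple form, a doubly augmented fourth.
Interval numbers invert to sum to nine: 4 + 5 = 9, so a fourth inverts to a fifth.
And doubly augmented becomes doubly diminished under inversion, so we get a doubly diminished fifth.

doubly diminished 5th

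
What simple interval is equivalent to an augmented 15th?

A8

Take out an octave (7 from the number): 15 − 7 = 8.
Quality carries through unchanged, so the simple form is an augmented octave.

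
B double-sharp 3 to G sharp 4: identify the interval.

B to G spans six letter names (B-C-D-E-F-G) — that makes it a sixth of some quality.
The major sixth is 9 semitones; here we have 7, two semitones narrower: diminished.

diminished sixth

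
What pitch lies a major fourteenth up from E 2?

Seven letters up from E (plus an octave) reaches D.
Moving 23 semitones up from E2 (the size of a major fourteenth) reaches D#4.

D sharp 4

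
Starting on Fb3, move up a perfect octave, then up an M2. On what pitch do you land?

Fb3 up a perfect octave → Fb4 (12 semitones).
A major second up from Fb4 is Gb4.

Gb4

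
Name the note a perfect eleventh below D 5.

A 3

Four letters down from D (plus an octave) reaches A.
Moving 17 semitones down from D5 (the size of a perfect eleventh) reaches A3.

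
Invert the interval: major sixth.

minor third

Inverted interval numbers add to nine, so a sixth pairs with a third (6 + 3 = 9).
Quality inverts too: major becomes minor. That makes the inversion a minor third.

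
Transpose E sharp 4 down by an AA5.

A flat 3

Five letter names down from E: A.
Moving 9 semitones down from E#4 (the size of a doubly augmented fifth) reaches Ab3.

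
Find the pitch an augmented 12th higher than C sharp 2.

Counting five letter names plus an octave up from C lands on G.
Moving 20 semitones up from C#2 (the size of an augmented twelfth) reaches G##3.

G double-sharp 3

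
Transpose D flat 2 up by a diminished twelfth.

Five letters up from D (plus an octave) reaches A.
A diminished twelfth spans 18 semitones, so from Db2 the target pitch is Abb3.

A double-flat 3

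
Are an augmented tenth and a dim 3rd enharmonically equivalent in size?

No

An augmented tenth is 17 semitones but a diminished third is 2 semitones — different sizes.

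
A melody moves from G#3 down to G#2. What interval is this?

perfect octave

Descending from G#3 to G#2 is the same interval as ascending G#2 to G#3.
G to G is the same letter name, plus an octave — that makes it an octave of some quality.
Counting semitones, G#2→G#3 is 12, which is the perfect octave.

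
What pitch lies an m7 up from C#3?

B3

Seven letter names up from C: B.
A minor seventh is 10 semitones; 10 semitones up from C#3 gives B3.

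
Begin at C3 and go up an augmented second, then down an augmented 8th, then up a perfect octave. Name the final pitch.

Up an augmented second from C3: D#3 (3 semitones up).
Down an augmented octave from D#3: D2 (13 semitones down).
D2 up a perfect octave → D3 (12 semitones).

D3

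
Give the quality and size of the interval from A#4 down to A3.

Descending from A#4 to A3 is the same interval as ascending A3 to A#4.
A to A is the same letter name, plus an octave — that makes it an octave of some quality.
A perfect octave would be 12 semitones; A3 to A#4 is 13, one semitone wider, so the interval is augmented.

augmented octave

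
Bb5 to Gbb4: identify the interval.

A10

Descending from Bb5 to Gbb4 is the same interval as ascending Gbb4 to Bb5.
G to B spans three letter names (G-A-B), plus an octave — that makes it a tenth of some quality.
The major tenth is 16 semitones; here we have 17, one semitone wider: augmented.
(Equivalently, a compound augmented third: an augmented third plus an octave.)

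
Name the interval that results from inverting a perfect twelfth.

First reduce the compound perfect twelfth to its simple form, a perfect fifth.
Inverted interval numbers add to nine, so a fifth pairs with a fourth (5 + 4 = 9).
And perfect stays perfect under inversion, so we get a perfect fourth.

perfect 4th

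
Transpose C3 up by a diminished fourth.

Counting four letter names up from C lands on F.
A diminished fourth spans 4 semitones, so from C3 the target pitch is Fb3.

Fb3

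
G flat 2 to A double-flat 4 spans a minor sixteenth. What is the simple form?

minor second

Take out 2 octaves (14 from the number): 16 − 14 = 2.
That makes a minor sixteenth a compound minor second — 2 octaves plus a minor second.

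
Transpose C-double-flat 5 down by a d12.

The twelfth's letter: C down five letter names plus an octave → F.
A diminished twelfth spans 18 semitones, so from Cbb5 the target pitch is Fb3.

F-flat 3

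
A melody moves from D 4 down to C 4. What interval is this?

Descending from D4 to C4 is the same interval as ascending C4 to D4.
C to D spans two letter names (C-D) — that makes it a second of some quality.
C4 to D4 is 2 semitones, matching the major second exactly, so the quality is major.

major 2nd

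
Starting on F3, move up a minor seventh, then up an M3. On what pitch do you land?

G4

Up a minor seventh from F3: Eb4 (10 semitones up).
Up a major third from Eb4: G4 (4 semitones up).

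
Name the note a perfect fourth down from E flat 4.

Counting four letter names down from E lands on B.
A perfect fourth is 5 semitones; 5 semitones down from Eb4 gives Bb3.

B flat 3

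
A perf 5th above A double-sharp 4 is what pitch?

E double-sharp 5

Five letter names up from A: E.
A perfect fifth spans 7 semitones, so from A##4 the target pitch is E##5.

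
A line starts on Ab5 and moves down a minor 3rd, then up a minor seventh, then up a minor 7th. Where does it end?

Db7

Ab5 down a minor third → F5 (3 semitones).
F5 up a minor seventh → Eb6 (10 semitones).
Eb6 up a minor seventh → Db7 (10 semitones).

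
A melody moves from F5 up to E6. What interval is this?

major seventh

F to E spans seven letter names (F-G-A-B-C-D-E), so the interval is some kind of seventh.
Counting semitones, F5→E6 is 11, which is the major seventh.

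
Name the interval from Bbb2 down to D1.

Descending from Bbb2 to D1 is the same interval as ascending D1 to Bbb2.
D to B spans six letter names (D-E-F-G-A-B), plus an octave, so the interval is some kind of thirteenth.
The major thirteenth is 21 semitones; here we have 19, two semitones narrower: diminished.
(Equivalently, a compound diminished sixth: a diminished sixth plus an octave.)

diminished thirteenth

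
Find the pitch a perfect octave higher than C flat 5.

C flat 6

An octave keeps the letter name C, an octave up from C.
A perfect octave spans 12 semitones, so from Cb5 the target pitch is Cb6.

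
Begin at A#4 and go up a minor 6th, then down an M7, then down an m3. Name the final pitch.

E4

A minor sixth up from A#4 is F#5.
A major seventh down from F#5 is G4.
G4 down a minor third → E4 (3 semitones).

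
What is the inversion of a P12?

First reduce the compound perfect twelfth to its simple form, a perfect fifth.
Interval numbers invert to sum to nine: 5 + 4 = 9, so a fifth inverts to a fourth.
Quality inverts too: perfect stays perfect. That makes the inversion a perfect fourth.

P4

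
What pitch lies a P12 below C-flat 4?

F-flat 2

The twelfth's letter: C down five letter names plus an octave → F.
A perfect twelfth spans 19 semitones, so from Cb4 the target pitch is Fb2.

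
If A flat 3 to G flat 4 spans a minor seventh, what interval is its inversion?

Interval numbers invert to sum to nine: 7 + 2 = 9, so a seventh inverts to a second.
Quality inverts too: minor becomes major. That makes the inversion a major second.

major second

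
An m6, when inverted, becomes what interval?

major 3rd

Inverted interval numbers add to nine, so a sixth pairs with a third (6 + 3 = 9).
Quality inverts too: minor becomes major. That makes the inversion a major third.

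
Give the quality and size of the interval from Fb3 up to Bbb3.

perfect fourth

F to B spans four letter names (F-G-A-B): a fourth.
Fb3 to Bbb3 is 5 semitones, matching the perfect fourth exactly, so the quality is perfect.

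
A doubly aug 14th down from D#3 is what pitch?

Seven letters down from D (plus an octave) reaches E.
A doubly augmented fourteenth spans 25 semitones, so from D#3 the target pitch is Ebb1.

Ebb1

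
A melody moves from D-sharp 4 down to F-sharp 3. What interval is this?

major 6th

Descending from D#4 to F#3 is the same interval as ascending F#3 to D#4.
F to D spans six letter names (F-G-A-B-C-D): a sixth.
F#3 to D#4 is 9 semitones, matching the major sixth exactly, so the quality is major.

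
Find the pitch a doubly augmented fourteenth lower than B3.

Cbb2

Seven letters down from B (plus an octave) reaches C.
Moving 25 semitones down from B3 (the size of a doubly augmented fourteenth) reaches Cbb2.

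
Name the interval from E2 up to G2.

minor third

E to G spans three letter names (E-F-G) — that makes it a third of some quality.
E2 to G2 is 3 semitones, a half step short of the major third (4), so this is minor.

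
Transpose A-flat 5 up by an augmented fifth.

E 6

Counting five letter names up from A lands on E.
An augmented fifth is 8 semitones; 8 semitones up from Ab5 gives E6.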